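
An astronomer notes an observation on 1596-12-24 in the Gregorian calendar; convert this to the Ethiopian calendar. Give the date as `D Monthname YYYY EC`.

Both dates share Julian Day Number 2304345; in the Ethiopian calendar that is 18 Tahsas 1589 EC.

18 Tahsas 1589 EC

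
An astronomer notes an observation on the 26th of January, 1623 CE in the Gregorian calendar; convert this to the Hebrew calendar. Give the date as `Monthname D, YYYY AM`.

Both dates share Julian Day Number 2313874; in the Hebrew calendar that is 25 Shevat 5383 AM.

Shevat 25, 5383 AM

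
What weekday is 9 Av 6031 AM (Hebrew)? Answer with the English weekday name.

Tuesday

Equivalently 15 August 2271 Gregorian, JDN 2550752.
Since JDN mod 7 = 1 (0 = Monday), the day is Tuesday.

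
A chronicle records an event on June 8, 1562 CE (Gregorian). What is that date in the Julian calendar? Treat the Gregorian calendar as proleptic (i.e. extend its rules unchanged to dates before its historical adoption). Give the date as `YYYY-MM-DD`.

1562-05-29

The Julian–Gregorian offset here is 10 days (Julian trailing).
8 June 1562 Gregorian − 10 days → 29 May 1562 Julian.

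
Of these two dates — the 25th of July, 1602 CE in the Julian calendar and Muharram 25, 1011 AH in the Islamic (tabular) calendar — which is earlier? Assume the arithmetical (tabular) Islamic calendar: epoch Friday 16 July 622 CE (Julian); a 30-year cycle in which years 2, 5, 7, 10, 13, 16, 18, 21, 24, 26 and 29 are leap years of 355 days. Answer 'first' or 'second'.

First date → JDN 2306394; second date → JDN 2306374.
JDN 2306374 < JDN 2306394, so the second date is earlier.

second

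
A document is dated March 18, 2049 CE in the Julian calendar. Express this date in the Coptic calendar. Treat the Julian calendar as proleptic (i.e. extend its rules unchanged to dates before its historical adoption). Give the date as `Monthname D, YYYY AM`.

The source date corresponds to 31 March 2049 in the Gregorian calendar (JDN 2469532).
That day falls on 22 Paremhat 1765 AM in the Coptic calendar.

Paremhat 22, 1765 AM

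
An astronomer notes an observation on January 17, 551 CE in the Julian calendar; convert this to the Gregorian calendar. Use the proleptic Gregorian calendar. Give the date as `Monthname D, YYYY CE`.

For dates in this range the Gregorian date is 2 days ahead of the Julian.
17 January 551 Julian + 2 days → 19 January 551 Gregorian.

January 19, 551 CE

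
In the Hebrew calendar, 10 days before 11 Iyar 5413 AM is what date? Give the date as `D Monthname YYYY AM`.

1 Iyar 5413 AM

JDN of 11 Iyar 5413 AM = 2324934.
2324934 − 10 = 2324924.
JDN 2324924 in the Hebrew calendar is 1 Iyar 5413 AM.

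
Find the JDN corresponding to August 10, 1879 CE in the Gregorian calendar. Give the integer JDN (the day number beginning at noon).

2407572

JDN 2299161 is 15 October 1582 CE (Gregorian); the target day is +108411 days from there, so JDN = 2407572.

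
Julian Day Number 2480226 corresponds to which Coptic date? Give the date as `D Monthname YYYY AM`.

4 Epip 1794 AM

The Gregorian equivalent of JDN 2480226 is 11 July 2078.
In the Coptic calendar that day is 4 Epip 1794 AM.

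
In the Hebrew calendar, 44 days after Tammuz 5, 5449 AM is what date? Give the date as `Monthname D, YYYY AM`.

Av 20, 5449 AM

The starting date is JDN 2338129; 2338129 + 44 = 2338173.
JDN 2338173 corresponds to Av 20, 5449 AM.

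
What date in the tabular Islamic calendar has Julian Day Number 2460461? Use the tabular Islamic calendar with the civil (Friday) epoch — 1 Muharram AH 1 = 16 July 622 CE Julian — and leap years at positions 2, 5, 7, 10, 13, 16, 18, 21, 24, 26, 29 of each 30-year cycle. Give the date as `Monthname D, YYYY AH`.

Dhu al-Qa'dah 22, 1445 AH

JDN 2460461 is 30 May 2024 in the Gregorian calendar.
In the tabular Islamic calendar that day is Dhu al-Qa'dah 22, 1445 AH.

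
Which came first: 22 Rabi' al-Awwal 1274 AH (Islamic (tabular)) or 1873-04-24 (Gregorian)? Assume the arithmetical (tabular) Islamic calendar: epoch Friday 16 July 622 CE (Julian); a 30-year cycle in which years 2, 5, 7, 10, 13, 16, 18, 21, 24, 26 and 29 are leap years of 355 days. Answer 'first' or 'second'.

first

The two dates have Julian Day Numbers 2399629 and 2405273 respectively.
Since 2399629 < 2405273, the first date comes first.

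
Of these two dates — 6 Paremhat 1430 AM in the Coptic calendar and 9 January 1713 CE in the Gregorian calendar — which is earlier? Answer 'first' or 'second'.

The two dates have Julian Day Numbers 2347157 and 2346729 respectively.
Since 2346729 < 2347157, the second date comes first.

second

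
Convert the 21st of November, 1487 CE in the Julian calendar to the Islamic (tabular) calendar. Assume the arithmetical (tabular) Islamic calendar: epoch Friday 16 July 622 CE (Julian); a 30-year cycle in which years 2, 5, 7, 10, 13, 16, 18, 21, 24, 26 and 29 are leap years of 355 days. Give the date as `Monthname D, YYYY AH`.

Dhu al-Hijjah 4, 892 AH

The source date corresponds to 30 November 1487 in the proleptic Gregorian calendar (JDN 2264509).
That day falls on 4 Dhu al-Hijjah 892 AH in the tabular Islamic calendar.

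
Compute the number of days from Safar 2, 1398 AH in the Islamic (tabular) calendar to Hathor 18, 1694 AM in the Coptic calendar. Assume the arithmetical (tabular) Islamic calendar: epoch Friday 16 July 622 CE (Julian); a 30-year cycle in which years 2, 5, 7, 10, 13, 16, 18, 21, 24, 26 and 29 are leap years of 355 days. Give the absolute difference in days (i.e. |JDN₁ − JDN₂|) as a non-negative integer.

46

First date → JDN 2443521; second date → JDN 2443475.
The interval is |2443521 − 2443475| = 46 days.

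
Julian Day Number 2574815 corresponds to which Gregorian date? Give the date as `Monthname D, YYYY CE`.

JDN 2451545 is 1 Jan 2000; 2574815 is +123270 days from there.

July 3, 2337 CE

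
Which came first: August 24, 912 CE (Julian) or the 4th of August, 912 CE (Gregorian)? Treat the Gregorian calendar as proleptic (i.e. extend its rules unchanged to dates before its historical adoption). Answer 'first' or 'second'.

second

Converting both to JDN: 2054402 vs 2054377; the smaller is the second.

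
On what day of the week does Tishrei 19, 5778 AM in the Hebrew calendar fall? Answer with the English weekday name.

In the Gregorian calendar this is 9 October 2017 (JDN 2458036).
2458036 ≡ 0 (mod 7); counting from Monday = 0 gives Monday.

Monday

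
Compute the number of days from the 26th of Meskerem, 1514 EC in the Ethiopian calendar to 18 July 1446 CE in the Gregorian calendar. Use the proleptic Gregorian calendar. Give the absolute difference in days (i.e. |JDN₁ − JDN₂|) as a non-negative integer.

JDN of the first date = 2276869.
JDN of the second date = 2249399.
|2249399 − 2276869| = 27470.

27470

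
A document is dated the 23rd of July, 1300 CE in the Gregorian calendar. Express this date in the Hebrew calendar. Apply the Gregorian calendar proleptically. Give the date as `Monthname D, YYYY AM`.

Tammuz 27, 5060 AM

Julian Day Number of the source date = 2196079.
Converting JDN 2196079 to the Hebrew calendar gives 27 Tammuz 5060 AM.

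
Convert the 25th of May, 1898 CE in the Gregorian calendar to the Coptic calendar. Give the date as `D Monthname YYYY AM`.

Julian Day Number of the source date = 2414435.
Converting JDN 2414435 to the Coptic calendar gives 18 Pashons 1614 AM.

18 Pashons 1614 AM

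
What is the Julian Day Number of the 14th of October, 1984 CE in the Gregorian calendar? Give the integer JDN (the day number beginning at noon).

2445988

JDN 2299161 is 15 October 1582 CE (Gregorian); the target day is +146827 days from there, so JDN = 2445988.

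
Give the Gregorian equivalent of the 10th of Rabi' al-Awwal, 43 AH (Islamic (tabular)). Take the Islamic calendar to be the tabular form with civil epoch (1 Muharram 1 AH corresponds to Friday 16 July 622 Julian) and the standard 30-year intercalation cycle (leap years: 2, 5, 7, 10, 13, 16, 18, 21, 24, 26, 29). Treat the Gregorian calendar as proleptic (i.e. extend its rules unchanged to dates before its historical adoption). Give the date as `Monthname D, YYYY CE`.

Julian Day Number of the source date = 1963391.
Converting JDN 1963391 to the Gregorian calendar gives 25 June 663 CE.

June 25, 663 CE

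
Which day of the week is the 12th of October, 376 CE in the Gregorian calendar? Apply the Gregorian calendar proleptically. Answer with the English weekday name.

Tuesday

1858676 ≡ 1 (mod 7); counting from Monday = 0 gives Tuesday.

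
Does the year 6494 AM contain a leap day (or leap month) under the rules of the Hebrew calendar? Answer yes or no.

Hebrew year 6494 is year 15 of its 19-year Metonic cycle; leap years are at positions 3, 6, 8, 11, 14, 17, 19, so it is a common year (12 months).

no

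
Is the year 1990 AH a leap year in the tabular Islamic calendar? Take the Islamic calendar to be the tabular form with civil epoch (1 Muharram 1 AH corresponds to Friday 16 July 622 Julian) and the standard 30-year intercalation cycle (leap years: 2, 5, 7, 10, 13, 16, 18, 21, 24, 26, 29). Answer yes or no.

yes

Year 1990 AH is year 10 of its 30-year cycle; leap positions are 2, 5, 7, 10, 13, 16, 18, 21, 24, 26, 29, so it is a leap year (355 days).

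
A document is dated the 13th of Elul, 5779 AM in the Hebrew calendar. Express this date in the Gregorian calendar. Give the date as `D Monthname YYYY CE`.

Julian Day Number of the source date = 2458740.
Converting JDN 2458740 to the Gregorian calendar gives 13 September 2019 CE.

13 September 2019 CE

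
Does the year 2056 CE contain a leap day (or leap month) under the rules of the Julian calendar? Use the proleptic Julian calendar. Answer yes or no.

2056 mod 4 = 0, so it is a leap year in the Julian calendar.

yes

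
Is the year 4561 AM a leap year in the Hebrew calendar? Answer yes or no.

no

Hebrew year 4561 is year 1 of its 19-year Metonic cycle; leap years are at positions 3, 6, 8, 11, 14, 17, 19, so it is a common year (12 months).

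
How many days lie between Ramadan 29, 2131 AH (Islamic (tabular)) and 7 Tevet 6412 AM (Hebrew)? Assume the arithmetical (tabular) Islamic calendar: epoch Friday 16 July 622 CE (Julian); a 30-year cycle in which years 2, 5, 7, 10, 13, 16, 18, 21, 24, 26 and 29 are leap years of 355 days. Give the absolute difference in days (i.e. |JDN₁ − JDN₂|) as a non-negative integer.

13813

First date → JDN 2703505; second date → JDN 2689692.
The interval is |2703505 − 2689692| = 13813 days.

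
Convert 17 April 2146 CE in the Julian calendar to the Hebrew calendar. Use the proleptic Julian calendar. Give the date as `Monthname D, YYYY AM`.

Iyar 20, 5906 AM

Both dates share Julian Day Number 2504991; in the Hebrew calendar that is 20 Iyar 5906 AM.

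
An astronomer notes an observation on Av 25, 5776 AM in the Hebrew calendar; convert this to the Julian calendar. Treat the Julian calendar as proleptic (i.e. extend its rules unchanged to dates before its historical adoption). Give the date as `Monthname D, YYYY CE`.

August 16, 2016 CE

Julian Day Number of the source date = 2457630.
Converting JDN 2457630 to the Julian calendar gives 16 August 2016 CE.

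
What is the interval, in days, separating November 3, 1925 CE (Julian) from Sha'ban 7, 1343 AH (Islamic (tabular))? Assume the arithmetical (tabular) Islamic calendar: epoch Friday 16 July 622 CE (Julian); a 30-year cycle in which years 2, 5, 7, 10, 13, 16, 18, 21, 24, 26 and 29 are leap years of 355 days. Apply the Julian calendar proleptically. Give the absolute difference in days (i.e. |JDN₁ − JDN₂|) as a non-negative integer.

JDN of the first date = 2424471.
JDN of the second date = 2424213.
|2424213 − 2424471| = 258.

258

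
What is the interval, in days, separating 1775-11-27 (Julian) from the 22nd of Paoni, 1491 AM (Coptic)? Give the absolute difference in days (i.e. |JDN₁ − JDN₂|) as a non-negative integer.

164

JDN of the first date = 2369707.
JDN of the second date = 2369543.
|2369543 − 2369707| = 164.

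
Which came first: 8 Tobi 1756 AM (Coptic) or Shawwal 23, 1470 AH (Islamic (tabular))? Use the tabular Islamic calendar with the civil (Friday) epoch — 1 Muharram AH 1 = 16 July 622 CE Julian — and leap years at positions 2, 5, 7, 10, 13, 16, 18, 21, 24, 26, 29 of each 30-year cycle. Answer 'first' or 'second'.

first

The two dates have Julian Day Numbers 2466171 and 2469293 respectively.
Since 2466171 < 2469293, the first date comes first.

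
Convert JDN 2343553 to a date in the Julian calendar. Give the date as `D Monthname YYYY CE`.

19 April 1704 CE

The Gregorian equivalent of JDN 2343553 is 30 April 1704.
In the Julian calendar that day is 19 April 1704 CE.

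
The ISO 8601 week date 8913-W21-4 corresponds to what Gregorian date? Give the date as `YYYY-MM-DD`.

ISO week 1 of 8913 is the week containing the first Thursday of 8913.
Week 21, day 4 (Thursday) lands on 8913-05-25.

8913-05-25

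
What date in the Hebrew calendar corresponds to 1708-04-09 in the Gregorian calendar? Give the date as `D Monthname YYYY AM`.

Both dates share Julian Day Number 2344993; in the Hebrew calendar that is 19 Nisan 5468 AM.

19 Nisan 5468 AM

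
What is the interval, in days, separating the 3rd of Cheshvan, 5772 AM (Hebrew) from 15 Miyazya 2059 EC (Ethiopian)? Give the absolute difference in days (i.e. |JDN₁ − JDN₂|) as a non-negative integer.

JDN of the first date = 2455866.
JDN of the second date = 2476129.
|2476129 − 2455866| = 20263.

20263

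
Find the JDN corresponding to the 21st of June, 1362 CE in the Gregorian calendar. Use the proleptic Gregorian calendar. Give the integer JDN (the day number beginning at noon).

JDN 2400001 is 17 November 1858 CE (Gregorian), MJD 0; the target day is −181309 days from there, so JDN = 2218692.

2218692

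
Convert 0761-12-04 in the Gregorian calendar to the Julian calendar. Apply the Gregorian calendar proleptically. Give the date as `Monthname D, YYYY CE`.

November 30, 761 CE

The Julian–Gregorian offset here is 4 days (Julian trailing).
4 December 761 Gregorian − 4 days → 30 November 761 Julian.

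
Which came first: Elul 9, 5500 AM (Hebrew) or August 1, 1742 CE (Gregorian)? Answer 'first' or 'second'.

Converting both to JDN: 2356826 vs 2357525; the smaller is the first.

first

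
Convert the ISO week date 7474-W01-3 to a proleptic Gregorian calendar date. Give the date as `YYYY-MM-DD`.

ISO week 1 of 7474 is the week containing the first Thursday of 7474.
Week 1, day 3 (Wednesday) lands on 7473-12-31.

7473-12-31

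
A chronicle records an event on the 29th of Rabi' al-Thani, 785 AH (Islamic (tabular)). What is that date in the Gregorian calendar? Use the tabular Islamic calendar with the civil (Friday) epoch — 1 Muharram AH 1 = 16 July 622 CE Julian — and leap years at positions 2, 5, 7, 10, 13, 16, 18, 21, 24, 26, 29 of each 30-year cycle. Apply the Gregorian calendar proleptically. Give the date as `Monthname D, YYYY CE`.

July 9, 1383 CE

Both dates share Julian Day Number 2226380; in the Gregorian calendar that is 9 July 1383 CE.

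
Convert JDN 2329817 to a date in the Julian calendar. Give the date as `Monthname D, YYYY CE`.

JDN 2329817 is 20 September 1666 in the Gregorian calendar.
In the Julian calendar that day is September 10, 1666 CE.

September 10, 1666 CE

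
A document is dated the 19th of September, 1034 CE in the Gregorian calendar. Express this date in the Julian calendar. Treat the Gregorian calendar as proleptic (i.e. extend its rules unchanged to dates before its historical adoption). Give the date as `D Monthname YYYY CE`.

13 September 1034 CE

At this point the Julian calendar is 6 days behind the Gregorian.
19 September 1034 Gregorian − 6 days → 13 September 1034 Julian.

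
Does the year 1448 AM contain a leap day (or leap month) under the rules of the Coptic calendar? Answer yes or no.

1448 mod 4 = 0; in the Coptic calendar a year is leap when year mod 4 = 3, so it is a common year.

no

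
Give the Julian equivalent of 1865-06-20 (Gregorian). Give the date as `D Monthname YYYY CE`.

For dates in this range the Gregorian date is 12 days ahead of the Julian.
20 June 1865 Gregorian − 12 days → 8 June 1865 Julian.

8 June 1865 CE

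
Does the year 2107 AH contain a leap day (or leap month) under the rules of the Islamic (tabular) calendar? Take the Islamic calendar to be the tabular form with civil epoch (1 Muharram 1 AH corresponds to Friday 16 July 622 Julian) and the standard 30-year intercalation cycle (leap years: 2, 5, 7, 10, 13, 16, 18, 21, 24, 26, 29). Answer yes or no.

yes

Year 2107 AH is year 7 of its 30-year cycle; leap positions are 2, 5, 7, 10, 13, 16, 18, 21, 24, 26, 29, so it is a leap year (355 days).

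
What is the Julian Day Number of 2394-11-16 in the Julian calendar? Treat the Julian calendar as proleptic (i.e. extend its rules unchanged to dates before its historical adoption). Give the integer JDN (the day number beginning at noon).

2595786

In the Gregorian calendar the same day is 2 December 2394.
JDN 2451545 is 1 January 2000 CE (Gregorian); the target day is +144241 days from there, so JDN = 2595786.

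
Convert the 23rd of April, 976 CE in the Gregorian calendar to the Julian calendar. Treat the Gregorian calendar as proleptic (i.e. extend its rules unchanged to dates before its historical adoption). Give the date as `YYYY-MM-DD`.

The Julian–Gregorian offset here is 5 days (Julian trailing).
23 April 976 Gregorian − 5 days → 18 April 976 Julian.

0976-04-18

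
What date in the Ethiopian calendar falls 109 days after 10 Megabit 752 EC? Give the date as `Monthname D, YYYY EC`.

The starting date is JDN 1998713; 1998713 + 109 = 1998822.
JDN 1998822 corresponds to Sene 29, 752 EC.

Sene 29, 752 EC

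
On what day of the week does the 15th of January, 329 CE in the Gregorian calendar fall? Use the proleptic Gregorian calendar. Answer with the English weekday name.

Tuesday

1841239 ≡ 1 (mod 7); counting from Monday = 0 gives Tuesday.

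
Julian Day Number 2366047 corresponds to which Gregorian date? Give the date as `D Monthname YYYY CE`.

30 November 1765 CE

JDN 2451545 is 1 Jan 2000; 2366047 is −85498 days from there.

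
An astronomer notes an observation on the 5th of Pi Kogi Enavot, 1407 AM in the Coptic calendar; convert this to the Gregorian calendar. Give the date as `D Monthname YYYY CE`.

Julian Day Number of the source date = 2338935.
Converting JDN 2338935 to the Gregorian calendar gives 7 September 1691 CE.

7 September 1691 CE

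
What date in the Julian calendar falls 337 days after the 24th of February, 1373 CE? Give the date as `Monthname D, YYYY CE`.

JDN of the 24th of February, 1373 CE = 2222601.
2222601 + 337 = 2222938.
JDN 2222938 in the Julian calendar is January 27, 1374 CE.

January 27, 1374 CE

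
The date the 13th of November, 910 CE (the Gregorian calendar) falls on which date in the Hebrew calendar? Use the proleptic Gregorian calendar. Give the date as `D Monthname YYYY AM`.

3 Kislev 4671 AM

Both dates share Julian Day Number 2053747; in the Hebrew calendar that is 3 Kislev 4671 AM.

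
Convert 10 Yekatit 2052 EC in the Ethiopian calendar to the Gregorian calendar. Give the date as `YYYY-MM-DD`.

2060-02-18

Both dates share Julian Day Number 2473508; in the Gregorian calendar that is 18 February 2060 CE.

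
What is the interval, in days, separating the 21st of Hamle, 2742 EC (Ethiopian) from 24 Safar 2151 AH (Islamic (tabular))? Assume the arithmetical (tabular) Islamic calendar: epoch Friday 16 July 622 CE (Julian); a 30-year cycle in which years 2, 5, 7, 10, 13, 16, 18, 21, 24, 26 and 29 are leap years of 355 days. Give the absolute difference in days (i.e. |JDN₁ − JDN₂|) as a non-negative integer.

15310

First date → JDN 2725691; second date → JDN 2710381.
The interval is |2725691 − 2710381| = 15310 days.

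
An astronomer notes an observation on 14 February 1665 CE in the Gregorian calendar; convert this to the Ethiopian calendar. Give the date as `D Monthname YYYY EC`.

Both dates share Julian Day Number 2329234; in the Ethiopian calendar that is 10 Yekatit 1657 EC.

10 Yekatit 1657 EC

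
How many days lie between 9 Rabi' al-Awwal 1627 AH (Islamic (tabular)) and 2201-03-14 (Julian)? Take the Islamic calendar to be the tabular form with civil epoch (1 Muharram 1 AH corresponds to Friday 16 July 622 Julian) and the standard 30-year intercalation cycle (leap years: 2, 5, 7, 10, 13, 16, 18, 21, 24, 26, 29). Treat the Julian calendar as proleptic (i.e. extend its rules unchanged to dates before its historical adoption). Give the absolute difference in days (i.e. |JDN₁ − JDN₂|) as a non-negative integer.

First date → JDN 2524707; second date → JDN 2525046.
The interval is |2524707 − 2525046| = 339 days.

339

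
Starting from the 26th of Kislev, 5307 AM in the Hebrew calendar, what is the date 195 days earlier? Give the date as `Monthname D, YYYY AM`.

The starting date is JDN 2286058; 2286058 − 195 = 2285863.
JDN 2285863 corresponds to Sivan 8, 5306 AM.

Sivan 8, 5306 AM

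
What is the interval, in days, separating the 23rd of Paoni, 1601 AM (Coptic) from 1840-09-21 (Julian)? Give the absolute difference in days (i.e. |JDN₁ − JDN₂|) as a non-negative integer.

First date → JDN 2409722; second date → JDN 2393382.
The interval is |2409722 − 2393382| = 16340 days.

16340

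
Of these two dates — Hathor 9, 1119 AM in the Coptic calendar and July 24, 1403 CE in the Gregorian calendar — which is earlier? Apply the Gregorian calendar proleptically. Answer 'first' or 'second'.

first

First date → JDN 2233447; second date → JDN 2233699.
JDN 2233447 < JDN 2233699, so the first date is earlier.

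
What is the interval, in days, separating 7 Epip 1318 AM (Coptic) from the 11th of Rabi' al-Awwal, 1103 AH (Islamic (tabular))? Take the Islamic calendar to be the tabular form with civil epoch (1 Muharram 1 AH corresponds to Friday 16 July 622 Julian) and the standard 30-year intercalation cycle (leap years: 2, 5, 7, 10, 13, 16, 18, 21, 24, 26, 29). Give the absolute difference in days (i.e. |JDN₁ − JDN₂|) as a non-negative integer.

JDN of the first date = 2306370.
JDN of the second date = 2339021.
|2339021 − 2306370| = 32651.

32651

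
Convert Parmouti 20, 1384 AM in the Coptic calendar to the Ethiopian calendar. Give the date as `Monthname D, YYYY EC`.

Miyazya 20, 1660 EC

Both dates share Julian Day Number 2330400; in the Ethiopian calendar that is 20 Miyazya 1660 EC.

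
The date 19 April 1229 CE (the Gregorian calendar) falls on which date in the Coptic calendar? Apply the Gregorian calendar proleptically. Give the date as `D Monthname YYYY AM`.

Both dates share Julian Day Number 2170052; in the Coptic calendar that is 17 Parmouti 945 AM.

17 Parmouti 945 AM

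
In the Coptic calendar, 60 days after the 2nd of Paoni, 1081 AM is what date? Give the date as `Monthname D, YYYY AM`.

Mesori 2, 1081 AM

Counting 60 days forward from JDN 2219771 reaches JDN 2219831, which is Mesori 2, 1081 AM.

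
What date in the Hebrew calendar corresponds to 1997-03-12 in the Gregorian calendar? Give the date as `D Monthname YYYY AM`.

Julian Day Number of the source date = 2450520.
Converting JDN 2450520 to the Hebrew calendar gives 3 Adar II 5757 AM.

3 Adar II 5757 AM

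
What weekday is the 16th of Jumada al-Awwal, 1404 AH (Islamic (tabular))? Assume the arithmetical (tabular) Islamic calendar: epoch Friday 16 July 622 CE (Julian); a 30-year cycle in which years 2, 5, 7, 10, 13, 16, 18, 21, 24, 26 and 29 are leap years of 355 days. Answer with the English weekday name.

Saturday

This is JDN 2445749 (18 February 1984 Gregorian).
2445749 ≡ 5 (mod 7); counting from Monday = 0 gives Saturday.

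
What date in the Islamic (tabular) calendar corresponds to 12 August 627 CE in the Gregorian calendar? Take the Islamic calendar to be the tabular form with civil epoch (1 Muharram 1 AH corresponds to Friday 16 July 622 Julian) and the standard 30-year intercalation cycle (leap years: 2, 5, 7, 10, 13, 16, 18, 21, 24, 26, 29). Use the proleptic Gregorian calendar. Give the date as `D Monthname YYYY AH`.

Julian Day Number of the source date = 1950290.
Converting JDN 1950290 to the tabular Islamic calendar gives 20 Rabi' al-Awwal 6 AH.

20 Rabi' al-Awwal 6 AH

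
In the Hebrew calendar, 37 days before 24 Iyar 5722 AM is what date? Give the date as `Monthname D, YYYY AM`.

JDN of 24 Iyar 5722 AM = 2437813.
2437813 − 37 = 2437776.
JDN 2437776 in the Hebrew calendar is Nisan 17, 5722 AM.

Nisan 17, 5722 AM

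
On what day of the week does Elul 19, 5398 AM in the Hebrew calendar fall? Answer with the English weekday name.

This is JDN 2319568 (29 August 1638 Gregorian).
Since JDN mod 7 = 6 (0 = Monday), the day is Sunday.

Sunday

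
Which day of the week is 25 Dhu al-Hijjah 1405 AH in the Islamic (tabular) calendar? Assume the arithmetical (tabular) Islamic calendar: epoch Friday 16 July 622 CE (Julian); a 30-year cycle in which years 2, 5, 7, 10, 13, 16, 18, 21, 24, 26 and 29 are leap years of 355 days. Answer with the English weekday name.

In the Gregorian calendar this is 11 September 1985 (JDN 2446320).
2446320 ≡ 2 (mod 7); counting from Monday = 0 gives Wednesday.

Wednesday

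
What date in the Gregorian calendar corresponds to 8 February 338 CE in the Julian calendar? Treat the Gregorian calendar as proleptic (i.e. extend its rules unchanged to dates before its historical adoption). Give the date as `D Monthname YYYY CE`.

9 February 338 CE

For dates in this range the Gregorian date is 1 day ahead of the Julian.
8 February 338 Julian + 1 day → 9 February 338 Gregorian.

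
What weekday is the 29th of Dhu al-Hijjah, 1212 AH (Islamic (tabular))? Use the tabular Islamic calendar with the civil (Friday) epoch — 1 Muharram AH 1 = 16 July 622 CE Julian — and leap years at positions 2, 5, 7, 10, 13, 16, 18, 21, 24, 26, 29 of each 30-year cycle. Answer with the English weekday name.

In the Gregorian calendar this is 14 June 1798 (JDN 2377931).
Since JDN mod 7 = 3 (0 = Monday), the day is Thursday.

Thursday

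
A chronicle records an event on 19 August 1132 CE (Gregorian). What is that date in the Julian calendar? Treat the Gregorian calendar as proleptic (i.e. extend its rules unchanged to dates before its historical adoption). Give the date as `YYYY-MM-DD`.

The Julian–Gregorian offset here is 7 days (Julian trailing).
19 August 1132 Gregorian − 7 days → 12 August 1132 Julian.

1132-08-12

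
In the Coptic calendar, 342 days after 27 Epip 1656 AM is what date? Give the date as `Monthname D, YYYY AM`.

Epip 4, 1657 AM

Counting 342 days forward from JDN 2429845 reaches JDN 2430187, which is Epip 4, 1657 AM.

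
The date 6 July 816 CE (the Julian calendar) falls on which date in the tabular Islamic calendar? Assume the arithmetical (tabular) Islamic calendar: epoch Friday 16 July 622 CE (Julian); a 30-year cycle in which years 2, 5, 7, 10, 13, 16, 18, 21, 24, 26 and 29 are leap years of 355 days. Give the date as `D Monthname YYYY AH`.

6 Dhu al-Hijjah 200 AH

Both dates share Julian Day Number 2019289; in the tabular Islamic calendar that is 6 Dhu al-Hijjah 200 AH.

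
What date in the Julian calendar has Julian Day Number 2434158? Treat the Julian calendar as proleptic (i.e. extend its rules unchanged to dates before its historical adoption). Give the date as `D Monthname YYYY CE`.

12 May 1952 CE

JDN 2434158 is 25 May 1952 in the Gregorian calendar.
In the Julian calendar that day is 12 May 1952 CE.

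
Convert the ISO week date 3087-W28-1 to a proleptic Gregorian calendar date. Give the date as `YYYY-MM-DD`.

3087-07-11

ISO week 1 of 3087 is the week containing the first Thursday of 3087.
Week 28, day 1 (Monday) lands on 3087-07-11.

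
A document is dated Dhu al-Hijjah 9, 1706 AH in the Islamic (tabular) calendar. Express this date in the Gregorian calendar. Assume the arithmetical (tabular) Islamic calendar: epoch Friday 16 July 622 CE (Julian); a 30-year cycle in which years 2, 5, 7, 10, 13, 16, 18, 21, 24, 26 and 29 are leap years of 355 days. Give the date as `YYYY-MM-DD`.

Both dates share Julian Day Number 2552968; in the Gregorian calendar that is 8 September 2277 CE.

2277-09-08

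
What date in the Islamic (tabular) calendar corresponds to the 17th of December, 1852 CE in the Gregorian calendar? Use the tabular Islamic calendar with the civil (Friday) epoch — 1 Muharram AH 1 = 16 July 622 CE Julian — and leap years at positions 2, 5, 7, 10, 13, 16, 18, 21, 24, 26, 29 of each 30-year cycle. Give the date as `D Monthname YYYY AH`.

5 Rabi' al-Awwal 1269 AH

Both dates share Julian Day Number 2397840; in the tabular Islamic calendar that is 5 Rabi' al-Awwal 1269 AH.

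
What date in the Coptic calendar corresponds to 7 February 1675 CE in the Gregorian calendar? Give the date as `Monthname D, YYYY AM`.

Both dates share Julian Day Number 2332879; in the Coptic calendar that is 3 Meshir 1391 AM.

Meshir 3, 1391 AM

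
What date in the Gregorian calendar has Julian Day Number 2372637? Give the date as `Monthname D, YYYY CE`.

Counting from JDN 2299161 = 15 Oct 1582 gives an offset of 73476 days.

December 16, 1783 CE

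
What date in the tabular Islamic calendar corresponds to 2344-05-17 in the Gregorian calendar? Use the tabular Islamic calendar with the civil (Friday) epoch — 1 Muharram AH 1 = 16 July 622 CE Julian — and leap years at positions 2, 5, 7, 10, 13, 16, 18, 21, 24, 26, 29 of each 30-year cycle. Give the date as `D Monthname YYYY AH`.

Julian Day Number of the source date = 2577325.
Converting JDN 2577325 to the tabular Islamic calendar gives 4 Ramadan 1775 AH.

4 Ramadan 1775 AH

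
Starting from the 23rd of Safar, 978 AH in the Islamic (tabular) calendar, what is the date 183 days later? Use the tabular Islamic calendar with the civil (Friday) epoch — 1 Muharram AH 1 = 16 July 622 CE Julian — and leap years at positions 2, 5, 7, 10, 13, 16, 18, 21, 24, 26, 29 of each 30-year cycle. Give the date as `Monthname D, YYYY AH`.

The starting date is JDN 2294708; 2294708 + 183 = 2294891.
JDN 2294891 corresponds to Sha'ban 29, 978 AH.

Sha'ban 29, 978 AH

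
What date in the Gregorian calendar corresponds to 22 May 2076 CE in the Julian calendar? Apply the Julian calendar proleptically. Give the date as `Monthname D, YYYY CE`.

June 4, 2076 CE

For dates in this range the Gregorian date is 13 days ahead of the Julian.
22 May 2076 Julian + 13 days → 4 June 2076 Gregorian.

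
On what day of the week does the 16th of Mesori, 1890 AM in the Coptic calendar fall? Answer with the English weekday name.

In the Gregorian calendar this is 23 August 2174 (JDN 2515332).
JDN 2515332 mod 7 = 1, and JDN 0 was a Monday, so this is a Tuesday.

Tuesday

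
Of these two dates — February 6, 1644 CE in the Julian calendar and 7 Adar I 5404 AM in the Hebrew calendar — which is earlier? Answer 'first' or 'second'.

The two dates have Julian Day Numbers 2321565 and 2321563 respectively.
Since 2321563 < 2321565, the second date comes first.

second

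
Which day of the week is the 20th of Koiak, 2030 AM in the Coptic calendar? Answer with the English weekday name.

Thursday

This is JDN 2566231 (1 January 2314 Gregorian).
JDN 2566231 mod 7 = 3, and JDN 0 was a Monday, so this is a Thursday.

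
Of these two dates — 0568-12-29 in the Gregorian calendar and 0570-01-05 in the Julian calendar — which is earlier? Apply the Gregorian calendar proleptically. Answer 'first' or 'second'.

Converting both to JDN: 1928881 vs 1929255; the smaller is the first.

first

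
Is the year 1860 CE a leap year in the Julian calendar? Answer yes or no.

yes

1860 mod 4 = 0, so it is a leap year in the Julian calendar.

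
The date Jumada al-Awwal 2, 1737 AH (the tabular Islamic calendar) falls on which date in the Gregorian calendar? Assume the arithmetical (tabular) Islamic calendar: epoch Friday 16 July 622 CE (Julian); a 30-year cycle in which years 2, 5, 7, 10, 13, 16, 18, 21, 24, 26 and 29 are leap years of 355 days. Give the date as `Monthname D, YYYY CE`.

March 8, 2307 CE

Julian Day Number of the source date = 2563740.
Converting JDN 2563740 to the Gregorian calendar gives 8 March 2307 CE.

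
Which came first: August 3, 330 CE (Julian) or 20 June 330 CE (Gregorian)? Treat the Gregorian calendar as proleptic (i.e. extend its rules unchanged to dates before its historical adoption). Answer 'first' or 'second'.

second

First date → JDN 1841805; second date → JDN 1841760.
JDN 1841760 < JDN 1841805, so the second date is earlier.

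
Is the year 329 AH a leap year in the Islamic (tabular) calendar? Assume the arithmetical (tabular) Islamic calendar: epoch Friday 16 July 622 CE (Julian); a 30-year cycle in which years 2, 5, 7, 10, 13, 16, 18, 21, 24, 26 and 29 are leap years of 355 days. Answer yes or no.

Year 329 AH is year 29 of its 30-year cycle; leap positions are 2, 5, 7, 10, 13, 16, 18, 21, 24, 26, 29, so it is a leap year (355 days).

yes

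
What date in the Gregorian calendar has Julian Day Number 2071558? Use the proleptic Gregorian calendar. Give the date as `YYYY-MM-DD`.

0959-08-19

Counting from JDN 2299161 = 15 Oct 1582 gives an offset of -227603 days.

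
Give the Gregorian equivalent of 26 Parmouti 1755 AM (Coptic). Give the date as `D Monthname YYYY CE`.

4 May 2039 CE

Julian Day Number of the source date = 2465913.
Converting JDN 2465913 to the Gregorian calendar gives 4 May 2039 CE.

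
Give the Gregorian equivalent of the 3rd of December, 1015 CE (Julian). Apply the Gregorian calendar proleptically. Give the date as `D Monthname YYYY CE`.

9 December 1015 CE

At this point the Julian calendar is 6 days behind the Gregorian.
3 December 1015 Julian + 6 days → 9 December 1015 Gregorian.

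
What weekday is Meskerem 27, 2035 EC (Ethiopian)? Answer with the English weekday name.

In the Gregorian calendar this is 7 October 2042 (JDN 2467165).
Since JDN mod 7 = 1 (0 = Monday), the day is Tuesday.

Tuesday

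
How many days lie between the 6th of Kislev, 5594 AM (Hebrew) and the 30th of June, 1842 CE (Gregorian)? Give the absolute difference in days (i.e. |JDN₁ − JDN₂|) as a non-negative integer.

3146

JDN of the first date = 2390871.
JDN of the second date = 2394017.
|2394017 − 2390871| = 3146.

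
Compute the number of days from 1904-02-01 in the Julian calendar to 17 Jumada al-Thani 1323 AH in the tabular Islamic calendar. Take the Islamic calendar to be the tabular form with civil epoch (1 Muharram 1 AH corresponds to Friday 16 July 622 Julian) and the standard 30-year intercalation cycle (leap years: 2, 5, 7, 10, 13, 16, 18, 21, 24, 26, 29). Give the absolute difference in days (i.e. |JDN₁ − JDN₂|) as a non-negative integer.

552

First date → JDN 2416525; second date → JDN 2417077.
The interval is |2416525 − 2417077| = 552 days.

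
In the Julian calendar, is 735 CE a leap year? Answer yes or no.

no

735 mod 4 = 3, so it is a common year in the Julian calendar.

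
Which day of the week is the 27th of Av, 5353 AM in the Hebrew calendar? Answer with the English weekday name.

Equivalently 25 August 1593 Gregorian, JDN 2303128.
Since JDN mod 7 = 2 (0 = Monday), the day is Wednesday.

Wednesday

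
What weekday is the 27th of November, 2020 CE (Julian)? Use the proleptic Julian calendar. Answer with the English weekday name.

Thursday

This is JDN 2459194 (10 December 2020 Gregorian).
2459194 ≡ 3 (mod 7); counting from Monday = 0 gives Thursday.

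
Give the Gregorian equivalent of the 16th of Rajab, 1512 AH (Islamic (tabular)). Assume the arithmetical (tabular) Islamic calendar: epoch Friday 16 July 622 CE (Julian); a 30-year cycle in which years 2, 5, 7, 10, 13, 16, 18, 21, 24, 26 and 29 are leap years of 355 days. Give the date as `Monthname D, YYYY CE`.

Both dates share Julian Day Number 2484080; in the Gregorian calendar that is 28 January 2089 CE.

January 28, 2089 CE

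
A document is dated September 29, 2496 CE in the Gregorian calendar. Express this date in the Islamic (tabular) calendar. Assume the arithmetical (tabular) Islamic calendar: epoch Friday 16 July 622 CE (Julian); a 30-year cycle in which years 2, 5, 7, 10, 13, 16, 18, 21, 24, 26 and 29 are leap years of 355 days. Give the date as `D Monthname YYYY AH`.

21 Ramadan 1932 AH

Both dates share Julian Day Number 2632978; in the tabular Islamic calendar that is 21 Ramadan 1932 AH.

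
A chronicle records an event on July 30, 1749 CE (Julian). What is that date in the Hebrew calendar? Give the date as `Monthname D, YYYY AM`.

Julian Day Number of the source date = 2360091.
Converting JDN 2360091 to the Hebrew calendar gives 26 Av 5509 AM.

Av 26, 5509 AM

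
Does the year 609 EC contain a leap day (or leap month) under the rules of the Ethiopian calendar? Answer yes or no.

609 mod 4 = 1; in the Ethiopian calendar a year is leap when year mod 4 = 3, so it is a common year.

no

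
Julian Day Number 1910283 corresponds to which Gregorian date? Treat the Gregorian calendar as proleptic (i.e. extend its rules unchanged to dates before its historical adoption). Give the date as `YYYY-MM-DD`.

0518-01-28

JDN 2451545 is 1 Jan 2000; 1910283 is −541262 days from there.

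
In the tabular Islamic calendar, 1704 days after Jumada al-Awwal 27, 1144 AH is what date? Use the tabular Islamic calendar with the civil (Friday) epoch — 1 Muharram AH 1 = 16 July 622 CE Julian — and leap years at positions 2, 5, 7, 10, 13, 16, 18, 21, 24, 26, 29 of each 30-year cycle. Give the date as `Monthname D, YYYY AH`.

Rabi' al-Awwal 18, 1149 AH

JDN of Jumada al-Awwal 27, 1144 AH = 2353625.
2353625 + 1704 = 2355329.
JDN 2355329 in the tabular Islamic calendar is Rabi' al-Awwal 18, 1149 AH.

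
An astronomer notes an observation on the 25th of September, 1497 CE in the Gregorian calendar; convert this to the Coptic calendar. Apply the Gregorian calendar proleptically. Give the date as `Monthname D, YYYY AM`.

Thout 19, 1214 AM

Both dates share Julian Day Number 2268096; in the Coptic calendar that is 19 Thout 1214 AM.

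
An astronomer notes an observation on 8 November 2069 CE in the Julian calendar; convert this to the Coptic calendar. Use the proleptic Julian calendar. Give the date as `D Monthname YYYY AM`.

Both dates share Julian Day Number 2477072; in the Coptic calendar that is 12 Hathor 1786 AM.

12 Hathor 1786 AM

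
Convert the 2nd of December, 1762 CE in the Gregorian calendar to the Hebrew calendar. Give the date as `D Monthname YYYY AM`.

16 Kislev 5523 AM

Both dates share Julian Day Number 2364953; in the Hebrew calendar that is 16 Kislev 5523 AM.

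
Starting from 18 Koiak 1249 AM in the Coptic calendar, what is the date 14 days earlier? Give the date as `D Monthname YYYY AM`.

JDN of 18 Koiak 1249 AM = 2280969.
2280969 − 14 = 2280955.
JDN 2280955 in the Coptic calendar is 4 Koiak 1249 AM.

4 Koiak 1249 AM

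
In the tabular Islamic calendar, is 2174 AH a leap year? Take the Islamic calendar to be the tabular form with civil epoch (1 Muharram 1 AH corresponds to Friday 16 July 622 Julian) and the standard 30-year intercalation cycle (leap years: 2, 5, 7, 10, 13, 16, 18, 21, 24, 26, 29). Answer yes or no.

no

Year 2174 AH is year 14 of its 30-year cycle; leap positions are 2, 5, 7, 10, 13, 16, 18, 21, 24, 26, 29, so it is a common year (354 days).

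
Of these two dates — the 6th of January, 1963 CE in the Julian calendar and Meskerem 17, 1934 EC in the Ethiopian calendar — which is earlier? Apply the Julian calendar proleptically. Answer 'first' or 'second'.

second

First date → JDN 2438049; second date → JDN 2430265.
JDN 2430265 < JDN 2438049, so the second date is earlier.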